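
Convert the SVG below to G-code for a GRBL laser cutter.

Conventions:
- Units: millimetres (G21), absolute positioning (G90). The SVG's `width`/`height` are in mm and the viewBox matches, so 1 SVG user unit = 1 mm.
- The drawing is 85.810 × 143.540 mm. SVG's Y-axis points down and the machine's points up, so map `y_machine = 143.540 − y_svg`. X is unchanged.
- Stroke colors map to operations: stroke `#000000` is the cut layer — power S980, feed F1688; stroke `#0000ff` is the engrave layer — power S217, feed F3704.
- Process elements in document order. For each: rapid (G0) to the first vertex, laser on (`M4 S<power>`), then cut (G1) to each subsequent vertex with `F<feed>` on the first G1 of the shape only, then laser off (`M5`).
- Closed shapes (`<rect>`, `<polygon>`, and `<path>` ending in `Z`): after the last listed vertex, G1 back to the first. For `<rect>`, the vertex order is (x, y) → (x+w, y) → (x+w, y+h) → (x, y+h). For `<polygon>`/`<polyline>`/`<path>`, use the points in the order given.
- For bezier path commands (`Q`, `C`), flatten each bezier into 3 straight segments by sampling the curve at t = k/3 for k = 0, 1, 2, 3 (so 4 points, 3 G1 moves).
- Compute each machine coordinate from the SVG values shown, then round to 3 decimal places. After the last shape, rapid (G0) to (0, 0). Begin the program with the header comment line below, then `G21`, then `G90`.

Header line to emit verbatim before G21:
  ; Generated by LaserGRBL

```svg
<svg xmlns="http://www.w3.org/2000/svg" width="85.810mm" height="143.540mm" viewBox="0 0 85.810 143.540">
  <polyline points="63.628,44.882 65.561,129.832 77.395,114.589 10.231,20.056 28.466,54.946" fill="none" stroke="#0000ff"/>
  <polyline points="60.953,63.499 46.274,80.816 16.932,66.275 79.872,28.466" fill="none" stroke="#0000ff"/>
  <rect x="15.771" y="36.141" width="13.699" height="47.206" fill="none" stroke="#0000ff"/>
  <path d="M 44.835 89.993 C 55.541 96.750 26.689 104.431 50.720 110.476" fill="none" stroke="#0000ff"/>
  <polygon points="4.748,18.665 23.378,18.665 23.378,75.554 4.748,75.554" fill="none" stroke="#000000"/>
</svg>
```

; Generated by LaserGRBL
G21
G90
G0 X63.628 Y98.658
M4 S217
G1 X65.561 Y13.708 F3704
G1 X77.395 Y28.951
G1 X10.231 Y123.484
G1 X28.466 Y88.594
M5
G0 X60.953 Y80.041
M4 S217
G1 X46.274 Y62.724 F3704
G1 X16.932 Y77.265
G1 X79.872 Y115.074
M5
G0 X15.771 Y107.399
M4 S217
G1 X29.470 Y107.399 F3704
G1 X29.470 Y60.193
G1 X15.771 Y60.193
G1 X15.771 Y107.399
M5
G0 X44.835 Y53.547
M4 S217
G1 X45.779 Y46.577 F3704
G1 X40.893 Y39.560
G1 X50.720 Y33.064
M5
G0 X4.748 Y124.875
M4 S980
G1 X23.378 Y124.875 F1688
G1 X23.378 Y67.986
G1 X4.748 Y67.986
G1 X4.748 Y124.875
M5
G0 X0.000 Y0.000

Since the viewBox matches the mm dimensions, user units are millimetres directly. The only transform is the Y-flip y_m = 143.540 − y_svg.

Shape 1 is a open polyline drawn with `<polyline>`. Its stroke #0000ff means engrave at S217, F3704. After flipping Y the toolpath is (63.628,98.658) → (65.561,13.708) → (77.395,28.951) → (10.231,123.484) → (28.466,88.594).

Shape 2 is a open polyline drawn with `<polyline>`. Its stroke #0000ff means engrave at S217, F3704. After flipping Y the toolpath is (60.953,80.041) → (46.274,62.724) → (16.932,77.265) → (79.872,115.074).

Shape 3 is a rectangle drawn with `<rect>`. Its stroke #0000ff means engrave at S217, F3704. After flipping Y the toolpath is (15.771,107.399) → (29.470,107.399) → (29.470,60.193) → (15.771,60.193) → (15.771,107.399), returning to the start.

Shape 4 is a cubic bezier drawn with `<path>`. Its stroke #0000ff means engrave at S217, F3704. After flipping Y the toolpath is (44.835,53.547) → (45.779,46.577) → (40.893,39.560) → (50.720,33.064).

Shape 5 is a rectangle drawn with `<polygon>`. Its stroke #000000 means cut at S980, F1688. After flipping Y the toolpath is (4.748,124.875) → (23.378,124.875) → (23.378,67.986) → (4.748,67.986) → (4.748,124.875), returning to the start.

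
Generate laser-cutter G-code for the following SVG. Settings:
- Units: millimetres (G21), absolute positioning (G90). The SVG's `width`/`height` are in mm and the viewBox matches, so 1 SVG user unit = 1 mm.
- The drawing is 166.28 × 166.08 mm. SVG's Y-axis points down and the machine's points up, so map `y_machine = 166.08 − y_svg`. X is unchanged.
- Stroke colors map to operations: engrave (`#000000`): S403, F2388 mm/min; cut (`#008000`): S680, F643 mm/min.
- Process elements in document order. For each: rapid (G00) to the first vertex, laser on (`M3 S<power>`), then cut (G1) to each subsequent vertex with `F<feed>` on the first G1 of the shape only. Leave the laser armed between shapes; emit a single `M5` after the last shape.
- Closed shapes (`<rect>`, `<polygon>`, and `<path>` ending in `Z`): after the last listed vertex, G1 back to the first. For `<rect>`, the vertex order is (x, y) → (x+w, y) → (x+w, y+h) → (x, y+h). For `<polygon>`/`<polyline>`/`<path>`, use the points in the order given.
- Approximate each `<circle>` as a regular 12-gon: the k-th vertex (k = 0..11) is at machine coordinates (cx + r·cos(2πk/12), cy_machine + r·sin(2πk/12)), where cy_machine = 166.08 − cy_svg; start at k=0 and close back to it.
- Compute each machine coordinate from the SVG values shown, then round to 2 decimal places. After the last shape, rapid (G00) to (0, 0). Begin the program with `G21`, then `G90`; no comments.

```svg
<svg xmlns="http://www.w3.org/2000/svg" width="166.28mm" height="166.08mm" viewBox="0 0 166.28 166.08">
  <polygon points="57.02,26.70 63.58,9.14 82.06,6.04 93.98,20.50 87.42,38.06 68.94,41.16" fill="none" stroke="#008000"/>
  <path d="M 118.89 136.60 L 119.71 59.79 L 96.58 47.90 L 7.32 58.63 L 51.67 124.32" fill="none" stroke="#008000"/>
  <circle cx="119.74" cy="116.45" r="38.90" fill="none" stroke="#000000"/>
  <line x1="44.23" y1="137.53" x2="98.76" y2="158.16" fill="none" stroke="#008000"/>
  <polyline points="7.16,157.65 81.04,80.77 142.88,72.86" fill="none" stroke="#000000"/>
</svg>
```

G21
G90
G00 X57.02 Y139.38
M3 S680
G1 X63.58 Y156.94 F643
G1 X82.06 Y160.04
G1 X93.98 Y145.58
G1 X87.42 Y128.02
G1 X68.94 Y124.92
G1 X57.02 Y139.38
G00 X118.89 Y29.48
M3 S680
G1 X119.71 Y106.29 F643
G1 X96.58 Y118.18
G1 X7.32 Y107.45
G1 X51.67 Y41.76
G00 X158.64 Y49.63
M3 S403
G1 X153.43 Y69.08 F2388
G1 X139.19 Y83.32
G1 X119.74 Y88.53
G1 X100.29 Y83.32
G1 X86.05 Y69.08
G1 X80.84 Y49.63
G1 X86.05 Y30.18
G1 X100.29 Y15.94
G1 X119.74 Y10.73
G1 X139.19 Y15.94
G1 X153.43 Y30.18
G1 X158.64 Y49.63
G00 X44.23 Y28.55
M3 S680
G1 X98.76 Y7.92 F643
G00 X7.16 Y8.43
M3 S403
G1 X81.04 Y85.31 F2388
G1 X142.88 Y93.22
M5
G00 X0.00 Y0.00

1 u = 1 mm; y_m = 166.08 − y.

[1] `<polygon>` regular polygon, #008000→cut S680 F643: (57.02,139.38) → (63.58,156.94) → (82.06,160.04) → (93.98,145.58) → (87.42,128.02) → (68.94,124.92) → (57.02,139.38) (closed)

[2] `<path>` open polyline, #008000→cut S680 F643: (118.89,29.48) → (119.71,106.29) → (96.58,118.18) → (7.32,107.45) → (51.67,41.76)

[3] `<circle>` circle, #000000→engrave S403 F2388: (158.64,49.63) → (153.43,69.08) → (139.19,83.32) → (119.74,88.53) → (100.29,83.32) → (86.05,69.08) → (80.84,49.63) → (86.05,30.18) → (100.29,15.94) → (119.74,10.73) → (139.19,15.94) → (153.43,30.18) → (158.64,49.63) (closed)

[4] `<line>` line segment, #008000→cut S680 F643: (44.23,28.55) → (98.76,7.92)

[5] `<polyline>` open polyline, #000000→engrave S403 F2388: (7.16,8.43) → (81.04,85.31) → (142.88,93.22)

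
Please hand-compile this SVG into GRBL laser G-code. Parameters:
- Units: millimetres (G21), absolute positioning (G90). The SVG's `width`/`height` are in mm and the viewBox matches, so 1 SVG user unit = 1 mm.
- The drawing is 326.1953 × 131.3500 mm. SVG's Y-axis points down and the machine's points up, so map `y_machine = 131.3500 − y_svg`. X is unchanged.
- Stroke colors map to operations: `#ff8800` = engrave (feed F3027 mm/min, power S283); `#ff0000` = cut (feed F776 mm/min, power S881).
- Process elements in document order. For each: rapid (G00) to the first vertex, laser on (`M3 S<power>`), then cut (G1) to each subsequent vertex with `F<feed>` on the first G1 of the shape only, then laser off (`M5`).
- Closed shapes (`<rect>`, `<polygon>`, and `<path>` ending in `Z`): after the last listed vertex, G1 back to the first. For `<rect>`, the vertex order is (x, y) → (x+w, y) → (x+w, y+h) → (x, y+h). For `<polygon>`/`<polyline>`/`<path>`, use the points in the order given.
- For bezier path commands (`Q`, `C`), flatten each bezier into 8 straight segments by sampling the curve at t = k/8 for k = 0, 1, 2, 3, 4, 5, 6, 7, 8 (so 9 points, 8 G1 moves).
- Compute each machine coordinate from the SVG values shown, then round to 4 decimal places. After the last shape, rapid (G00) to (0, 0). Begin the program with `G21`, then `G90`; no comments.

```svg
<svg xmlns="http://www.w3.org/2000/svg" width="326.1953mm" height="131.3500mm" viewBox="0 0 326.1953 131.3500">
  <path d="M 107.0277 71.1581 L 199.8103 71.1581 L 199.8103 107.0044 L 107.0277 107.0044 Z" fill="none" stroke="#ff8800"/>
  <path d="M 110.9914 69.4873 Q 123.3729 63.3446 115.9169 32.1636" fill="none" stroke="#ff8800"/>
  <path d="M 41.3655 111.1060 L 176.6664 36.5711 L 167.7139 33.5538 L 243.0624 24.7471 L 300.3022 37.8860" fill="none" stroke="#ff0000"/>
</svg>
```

G21
G90
G00 X107.0277 Y60.1919
M3 S283
G1 X199.8103 Y60.1919 F3027
G1 X199.8103 Y24.3456
G1 X107.0277 Y24.3456
G1 X107.0277 Y60.1919
M5
G00 X110.9914 Y61.8627
M3 S283
G1 X113.7768 Y63.7896 F3027
G1 X115.9423 Y66.4989
G1 X117.4879 Y69.9907
G1 X118.4135 Y74.2650
G1 X118.7193 Y79.3217
G1 X118.4051 Y85.1608
G1 X117.4709 Y91.7824
G1 X115.9169 Y99.1864
M5
G00 X41.3655 Y20.2440
M3 S881
G1 X176.6664 Y94.7789 F776
G1 X167.7139 Y97.7962
G1 X243.0624 Y106.6029
G1 X300.3022 Y93.4640
M5
G00 X0.0000 Y0.0000

1 u = 1 mm; y_m = 131.3500 − y.

[1] `<path>` rectangle, #ff8800→engrave S283 F3027: (107.0277,60.1919) → (199.8103,60.1919) → (199.8103,24.3456) → (107.0277,24.3456) → (107.0277,60.1919) (closed)

[2] `<path>` quadratic bezier, #ff8800→engrave S283 F3027: (110.9914,61.8627) → (113.7768,63.7896) → (115.9423,66.4989) → (117.4879,69.9907) → (118.4135,74.2650) → (118.7193,79.3217) → (118.4051,85.1608) → (117.4709,91.7824) → (115.9169,99.1864)

[3] `<path>` open polyline, #ff0000→cut S881 F776: (41.3655,20.2440) → (176.6664,94.7789) → (167.7139,97.7962) → (243.0624,106.6029) → (300.3022,93.4640)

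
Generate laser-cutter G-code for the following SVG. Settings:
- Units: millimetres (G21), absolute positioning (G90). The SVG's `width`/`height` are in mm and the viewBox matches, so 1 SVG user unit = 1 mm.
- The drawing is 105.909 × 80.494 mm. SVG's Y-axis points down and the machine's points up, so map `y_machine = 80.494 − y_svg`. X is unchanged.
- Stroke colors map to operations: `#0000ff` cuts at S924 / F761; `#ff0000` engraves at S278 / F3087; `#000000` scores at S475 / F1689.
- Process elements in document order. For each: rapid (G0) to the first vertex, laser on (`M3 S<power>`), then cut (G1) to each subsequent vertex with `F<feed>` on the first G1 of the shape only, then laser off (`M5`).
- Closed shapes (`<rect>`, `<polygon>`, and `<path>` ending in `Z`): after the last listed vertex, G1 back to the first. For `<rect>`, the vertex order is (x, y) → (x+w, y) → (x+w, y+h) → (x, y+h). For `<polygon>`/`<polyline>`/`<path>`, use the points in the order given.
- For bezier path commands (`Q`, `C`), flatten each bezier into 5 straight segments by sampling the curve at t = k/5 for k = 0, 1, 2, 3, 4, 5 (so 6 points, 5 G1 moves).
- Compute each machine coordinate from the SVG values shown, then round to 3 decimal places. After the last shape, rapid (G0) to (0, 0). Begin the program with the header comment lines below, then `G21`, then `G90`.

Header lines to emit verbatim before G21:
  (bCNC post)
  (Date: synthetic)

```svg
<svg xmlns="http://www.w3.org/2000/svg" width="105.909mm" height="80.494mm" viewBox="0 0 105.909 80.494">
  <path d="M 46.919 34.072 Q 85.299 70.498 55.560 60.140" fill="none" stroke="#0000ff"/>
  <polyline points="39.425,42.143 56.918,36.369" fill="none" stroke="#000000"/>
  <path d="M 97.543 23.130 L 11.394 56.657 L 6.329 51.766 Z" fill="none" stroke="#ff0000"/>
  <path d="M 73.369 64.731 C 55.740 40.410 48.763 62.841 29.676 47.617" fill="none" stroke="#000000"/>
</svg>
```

(bCNC post)
(Date: synthetic)
G21
G90
G0 X46.919 Y46.422
M3 S924
G1 X59.546 Y33.723 F761
G1 X66.724 Y24.767
G1 X68.452 Y19.553
G1 X64.731 Y18.082
G1 X55.560 Y20.354
M5
G0 X39.425 Y38.351
M3 S475
G1 X56.918 Y44.125 F1689
M5
G0 X97.543 Y57.364
M3 S278
G1 X11.394 Y23.837 F3087
G1 X6.329 Y28.728
G1 X97.543 Y57.364
M5
G0 X73.369 Y15.763
M3 S475
G1 X63.888 Y25.421 F1689
G1 X55.870 Y27.909
G1 X48.224 Y27.281
G1 X39.857 Y27.586
G1 X29.676 Y32.877
M5
G0 X0.000 Y0.000

viewBox `0 0 105.909 80.494` with mm width/height → 1 unit = 1 mm. Flip: y_m = 80.494 − y_svg.

**Shape 1** — `<path>` quadratic bezier, stroke `#0000ff` → cut (S924, F761). Control points (SVG): P0=(46.919,34.072), P1=(85.299,70.498), P2=(55.560,60.140); sampled at t=k/5. Machine vertices: (46.919,46.422) → (59.546,33.723) → (66.724,24.767) → (68.452,19.553) → (64.731,18.082) → (55.560,20.354). Open path.

**Shape 2** — `<polyline>` line segment, stroke `#000000` → score (S475, F1689). Machine vertices: (39.425,38.351) → (56.918,44.125). Open path.

**Shape 3** — `<path>` closed polygon, stroke `#ff0000` → engrave (S278, F3087). Machine vertices: (97.543,57.364) → (11.394,23.837) → (6.329,28.728) → (97.543,57.364). Closed: final G1 returns to the first vertex.

**Shape 4** — `<path>` cubic bezier, stroke `#000000` → score (S475, F1689). Control points (SVG): P0=(73.369,64.731), P1=(55.740,40.410), P2=(48.763,62.841), P3=(29.676,47.617); sampled at t=k/5. Machine vertices: (73.369,15.763) → (63.888,25.421) → (55.870,27.909) → (48.224,27.281) → (39.857,27.586) → (29.676,32.877). Open path.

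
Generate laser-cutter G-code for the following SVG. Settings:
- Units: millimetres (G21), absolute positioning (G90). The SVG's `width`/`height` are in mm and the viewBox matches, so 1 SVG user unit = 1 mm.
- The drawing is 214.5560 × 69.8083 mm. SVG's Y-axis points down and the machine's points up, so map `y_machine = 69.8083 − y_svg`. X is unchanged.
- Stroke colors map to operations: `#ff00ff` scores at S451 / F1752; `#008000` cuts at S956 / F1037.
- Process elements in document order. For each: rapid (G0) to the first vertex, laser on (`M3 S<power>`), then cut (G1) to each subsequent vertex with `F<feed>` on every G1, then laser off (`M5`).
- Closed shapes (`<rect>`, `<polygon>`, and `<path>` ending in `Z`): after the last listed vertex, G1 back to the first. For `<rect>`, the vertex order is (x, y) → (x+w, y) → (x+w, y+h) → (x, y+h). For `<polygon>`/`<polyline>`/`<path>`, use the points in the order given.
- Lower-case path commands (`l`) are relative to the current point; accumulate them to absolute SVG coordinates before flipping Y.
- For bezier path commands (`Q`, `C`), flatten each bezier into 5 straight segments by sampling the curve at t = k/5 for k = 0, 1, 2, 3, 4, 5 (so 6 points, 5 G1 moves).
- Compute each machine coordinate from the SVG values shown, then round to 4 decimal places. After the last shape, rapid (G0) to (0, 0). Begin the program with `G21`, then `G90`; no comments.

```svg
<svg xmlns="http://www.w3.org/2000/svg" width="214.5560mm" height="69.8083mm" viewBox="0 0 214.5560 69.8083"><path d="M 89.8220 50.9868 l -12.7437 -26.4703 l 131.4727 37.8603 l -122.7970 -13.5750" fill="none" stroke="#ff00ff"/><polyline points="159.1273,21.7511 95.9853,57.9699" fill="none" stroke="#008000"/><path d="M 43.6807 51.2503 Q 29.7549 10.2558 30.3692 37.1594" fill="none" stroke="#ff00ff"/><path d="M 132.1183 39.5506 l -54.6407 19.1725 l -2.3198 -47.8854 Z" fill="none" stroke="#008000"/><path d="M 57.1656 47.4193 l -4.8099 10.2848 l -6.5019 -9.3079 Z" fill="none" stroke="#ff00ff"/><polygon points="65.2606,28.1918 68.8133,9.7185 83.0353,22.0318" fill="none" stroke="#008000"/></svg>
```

Since the viewBox matches the mm dimensions, user units are millimetres directly. The only transform is the Y-flip y_m = 69.8083 − y_svg.

Shape 1 is a open polyline drawn with `<path>`. Its stroke #ff00ff means score at S451, F1752. After flipping Y the toolpath is (89.8220,18.8215) → (77.0783,45.2918) → (208.5510,7.4315) → (85.7540,21.0065).

Shape 2 is a line segment drawn with `<polyline>`. Its stroke #008000 means cut at S956, F1037. After flipping Y the toolpath is (159.1273,48.0572) → (95.9853,11.8384).

Shape 3 is a quadratic bezier drawn with `<path>`. Its stroke #ff00ff means score at S451, F1752. After flipping Y the toolpath is (43.6807,18.5580) → (38.6920,32.2399) → (34.8665,40.4899) → (32.2042,43.3081) → (30.7051,40.6944) → (30.3692,32.6489).

Shape 4 is a closed polygon drawn with `<path>`. Its stroke #008000 means cut at S956, F1037. After flipping Y the toolpath is (132.1183,30.2577) → (77.4776,11.0852) → (75.1578,58.9706) → (132.1183,30.2577), returning to the start.

Shape 5 is a regular polygon drawn with `<path>`. Its stroke #ff00ff means score at S451, F1752. After flipping Y the toolpath is (57.1656,22.3890) → (52.3557,12.1042) → (45.8538,21.4121) → (57.1656,22.3890), returning to the start.

Shape 6 is a regular polygon drawn with `<polygon>`. Its stroke #008000 means cut at S956, F1037. After flipping Y the toolpath is (65.2606,41.6165) → (68.8133,60.0898) → (83.0353,47.7765) → (65.2606,41.6165), returning to the start.

G21
G90
G0 X89.8220 Y18.8215
M3 S451
G1 X77.0783 Y45.2918 F1752
G1 X208.5510 Y7.4315 F1752
G1 X85.7540 Y21.0065 F1752
M5
G0 X159.1273 Y48.0572
M3 S956
G1 X95.9853 Y11.8384 F1037
M5
G0 X43.6807 Y18.5580
M3 S451
G1 X38.6920 Y32.2399 F1752
G1 X34.8665 Y40.4899 F1752
G1 X32.2042 Y43.3081 F1752
G1 X30.7051 Y40.6944 F1752
G1 X30.3692 Y32.6489 F1752
M5
G0 X132.1183 Y30.2577
M3 S956
G1 X77.4776 Y11.0852 F1037
G1 X75.1578 Y58.9706 F1037
G1 X132.1183 Y30.2577 F1037
M5
G0 X57.1656 Y22.3890
M3 S451
G1 X52.3557 Y12.1042 F1752
G1 X45.8538 Y21.4121 F1752
G1 X57.1656 Y22.3890 F1752
M5
G0 X65.2606 Y41.6165
M3 S956
G1 X68.8133 Y60.0898 F1037
G1 X83.0353 Y47.7765 F1037
G1 X65.2606 Y41.6165 F1037
M5
G0 X0.0000 Y0.0000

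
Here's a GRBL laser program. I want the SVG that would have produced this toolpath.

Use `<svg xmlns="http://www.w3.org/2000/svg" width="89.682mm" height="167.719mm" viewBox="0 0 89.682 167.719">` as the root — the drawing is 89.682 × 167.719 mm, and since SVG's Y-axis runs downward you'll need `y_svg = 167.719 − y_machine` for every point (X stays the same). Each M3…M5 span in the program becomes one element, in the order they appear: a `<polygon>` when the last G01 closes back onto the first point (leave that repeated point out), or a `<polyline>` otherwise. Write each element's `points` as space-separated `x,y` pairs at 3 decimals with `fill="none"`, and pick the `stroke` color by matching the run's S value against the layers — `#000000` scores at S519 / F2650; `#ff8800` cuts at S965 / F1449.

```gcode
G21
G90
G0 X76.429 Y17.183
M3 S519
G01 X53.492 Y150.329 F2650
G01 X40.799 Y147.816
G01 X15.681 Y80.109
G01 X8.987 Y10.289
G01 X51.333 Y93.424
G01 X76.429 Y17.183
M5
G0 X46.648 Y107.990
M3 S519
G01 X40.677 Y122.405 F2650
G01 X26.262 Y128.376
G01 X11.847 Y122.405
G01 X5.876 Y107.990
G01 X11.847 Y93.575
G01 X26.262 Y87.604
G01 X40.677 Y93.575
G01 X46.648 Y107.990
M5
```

<svg xmlns="http://www.w3.org/2000/svg" width="89.682mm" height="167.719mm" viewBox="0 0 89.682 167.719">
  <polygon points="76.429,150.536 53.492,17.390 40.799,19.903 15.681,87.610 8.987,157.430 51.333,74.295" fill="none" stroke="#000000"/>
  <polygon points="46.648,59.729 40.677,45.314 26.262,39.343 11.847,45.314 5.876,59.729 11.847,74.144 26.262,80.115 40.677,74.144" fill="none" stroke="#000000"/>
</svg>

Each laser-on run becomes one SVG element. Flip Y back into SVG space with y_svg = 167.719 − y_machine. Every run uses S519, so all elements get stroke `#000000` (score).

Run 1: The run returns to its start, so emit a `<polygon>` with points (Y-flipped): 76.429,150.536 53.492,17.390 40.799,19.903 15.681,87.610 8.987,157.430 51.333,74.295.

Run 2: The run returns to its start, so emit a `<polygon>` with points (Y-flipped): 46.648,59.729 40.677,45.314 26.262,39.343 11.847,45.314 5.876,59.729 11.847,74.144 26.262,80.115 40.677,74.144.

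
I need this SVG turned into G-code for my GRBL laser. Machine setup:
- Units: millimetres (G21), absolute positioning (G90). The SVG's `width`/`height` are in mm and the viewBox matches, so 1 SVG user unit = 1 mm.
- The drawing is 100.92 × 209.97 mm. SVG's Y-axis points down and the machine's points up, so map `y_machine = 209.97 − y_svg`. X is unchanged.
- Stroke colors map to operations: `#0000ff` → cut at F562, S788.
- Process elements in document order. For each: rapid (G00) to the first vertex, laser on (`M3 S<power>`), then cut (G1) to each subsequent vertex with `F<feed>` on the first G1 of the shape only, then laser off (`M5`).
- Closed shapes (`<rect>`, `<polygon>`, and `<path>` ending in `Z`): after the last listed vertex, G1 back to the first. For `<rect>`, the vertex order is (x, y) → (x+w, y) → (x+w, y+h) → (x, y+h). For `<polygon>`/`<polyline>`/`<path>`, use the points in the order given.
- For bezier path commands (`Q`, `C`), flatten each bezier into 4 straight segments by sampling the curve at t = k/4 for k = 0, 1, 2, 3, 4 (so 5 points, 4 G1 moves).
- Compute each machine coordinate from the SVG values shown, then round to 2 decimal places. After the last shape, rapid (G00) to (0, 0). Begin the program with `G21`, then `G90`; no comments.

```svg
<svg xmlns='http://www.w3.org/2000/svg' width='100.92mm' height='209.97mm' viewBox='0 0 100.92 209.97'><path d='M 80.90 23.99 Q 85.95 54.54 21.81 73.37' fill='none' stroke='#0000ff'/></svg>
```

G21
G90
G00 X80.90 Y185.98
M3 S788
G1 X79.10 Y171.44 F562
G1 X68.65 Y158.36
G1 X49.56 Y146.75
G1 X21.81 Y136.60
M5
G00 X0.00 Y0.00

Since the viewBox matches the mm dimensions, user units are millimetres directly. The only transform is the Y-flip y_m = 209.97 − y_svg.

Shape 1 is a quadratic bezier drawn with `<path>`. Its stroke #0000ff means cut at S788, F562. After flipping Y the toolpath is (80.90,185.98) → (79.10,171.44) → (68.65,158.36) → (49.56,146.75) → (21.81,136.60).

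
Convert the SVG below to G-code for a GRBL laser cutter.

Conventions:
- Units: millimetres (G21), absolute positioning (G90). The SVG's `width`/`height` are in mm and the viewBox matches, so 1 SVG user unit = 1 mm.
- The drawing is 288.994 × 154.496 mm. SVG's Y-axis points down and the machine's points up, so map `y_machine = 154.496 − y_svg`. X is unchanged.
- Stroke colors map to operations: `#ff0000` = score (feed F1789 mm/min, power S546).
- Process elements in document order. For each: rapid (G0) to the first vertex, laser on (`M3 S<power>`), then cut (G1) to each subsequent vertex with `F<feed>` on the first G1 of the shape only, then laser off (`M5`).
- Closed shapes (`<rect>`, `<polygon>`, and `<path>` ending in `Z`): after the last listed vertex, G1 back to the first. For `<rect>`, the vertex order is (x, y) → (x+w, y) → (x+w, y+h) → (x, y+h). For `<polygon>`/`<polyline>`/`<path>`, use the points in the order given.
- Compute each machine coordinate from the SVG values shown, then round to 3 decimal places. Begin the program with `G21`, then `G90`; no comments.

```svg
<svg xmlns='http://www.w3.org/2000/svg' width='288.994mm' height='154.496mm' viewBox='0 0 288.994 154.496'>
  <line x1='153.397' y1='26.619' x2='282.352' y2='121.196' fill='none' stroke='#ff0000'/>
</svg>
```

1 u = 1 mm; y_m = 154.496 − y.

[1] `<line>` line segment, #ff0000→score S546 F1789: (153.397,127.877) → (282.352,33.300)

G21
G90
G0 X153.397 Y127.877
M3 S546
G1 X282.352 Y33.300 F1789
M5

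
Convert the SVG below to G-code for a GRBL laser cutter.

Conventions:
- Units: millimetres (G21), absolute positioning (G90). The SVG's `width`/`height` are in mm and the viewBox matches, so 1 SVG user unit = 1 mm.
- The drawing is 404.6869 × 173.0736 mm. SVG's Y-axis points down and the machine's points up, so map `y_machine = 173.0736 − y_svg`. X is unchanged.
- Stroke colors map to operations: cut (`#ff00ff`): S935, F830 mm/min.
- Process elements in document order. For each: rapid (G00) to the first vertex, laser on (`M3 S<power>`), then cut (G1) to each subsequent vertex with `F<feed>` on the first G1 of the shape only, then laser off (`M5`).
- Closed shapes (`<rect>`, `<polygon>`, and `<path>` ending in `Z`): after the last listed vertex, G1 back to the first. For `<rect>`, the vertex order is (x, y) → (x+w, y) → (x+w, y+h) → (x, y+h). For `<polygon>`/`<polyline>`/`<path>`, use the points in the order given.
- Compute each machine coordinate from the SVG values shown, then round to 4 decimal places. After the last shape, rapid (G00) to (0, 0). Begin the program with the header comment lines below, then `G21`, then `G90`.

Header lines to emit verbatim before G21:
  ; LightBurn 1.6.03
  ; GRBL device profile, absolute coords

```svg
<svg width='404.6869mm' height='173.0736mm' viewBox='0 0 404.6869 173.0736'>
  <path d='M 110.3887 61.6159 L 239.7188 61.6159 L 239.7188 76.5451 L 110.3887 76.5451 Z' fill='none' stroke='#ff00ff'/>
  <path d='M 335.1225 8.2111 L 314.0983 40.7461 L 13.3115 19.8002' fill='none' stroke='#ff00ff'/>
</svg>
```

; LightBurn 1.6.03
; GRBL device profile, absolute coords
G21
G90
G00 X110.3887 Y111.4577
M3 S935
G1 X239.7188 Y111.4577 F830
G1 X239.7188 Y96.5285
G1 X110.3887 Y96.5285
G1 X110.3887 Y111.4577
M5
G00 X335.1225 Y164.8625
M3 S935
G1 X314.0983 Y132.3275 F830
G1 X13.3115 Y153.2734
M5
G00 X0.0000 Y0.0000

viewBox `0 0 404.6869 173.0736` with mm width/height → 1 unit = 1 mm. Flip: y_m = 173.0736 − y_svg.

**Shape 1** — `<path>` rectangle, stroke `#ff00ff` → cut (S935, F830). Machine vertices: (110.3887,111.4577) → (239.7188,111.4577) → (239.7188,96.5285) → (110.3887,96.5285) → (110.3887,111.4577). Closed: final G1 returns to the first vertex.

**Shape 2** — `<path>` open polyline, stroke `#ff00ff` → cut (S935, F830). Machine vertices: (335.1225,164.8625) → (314.0983,132.3275) → (13.3115,153.2734). Open path.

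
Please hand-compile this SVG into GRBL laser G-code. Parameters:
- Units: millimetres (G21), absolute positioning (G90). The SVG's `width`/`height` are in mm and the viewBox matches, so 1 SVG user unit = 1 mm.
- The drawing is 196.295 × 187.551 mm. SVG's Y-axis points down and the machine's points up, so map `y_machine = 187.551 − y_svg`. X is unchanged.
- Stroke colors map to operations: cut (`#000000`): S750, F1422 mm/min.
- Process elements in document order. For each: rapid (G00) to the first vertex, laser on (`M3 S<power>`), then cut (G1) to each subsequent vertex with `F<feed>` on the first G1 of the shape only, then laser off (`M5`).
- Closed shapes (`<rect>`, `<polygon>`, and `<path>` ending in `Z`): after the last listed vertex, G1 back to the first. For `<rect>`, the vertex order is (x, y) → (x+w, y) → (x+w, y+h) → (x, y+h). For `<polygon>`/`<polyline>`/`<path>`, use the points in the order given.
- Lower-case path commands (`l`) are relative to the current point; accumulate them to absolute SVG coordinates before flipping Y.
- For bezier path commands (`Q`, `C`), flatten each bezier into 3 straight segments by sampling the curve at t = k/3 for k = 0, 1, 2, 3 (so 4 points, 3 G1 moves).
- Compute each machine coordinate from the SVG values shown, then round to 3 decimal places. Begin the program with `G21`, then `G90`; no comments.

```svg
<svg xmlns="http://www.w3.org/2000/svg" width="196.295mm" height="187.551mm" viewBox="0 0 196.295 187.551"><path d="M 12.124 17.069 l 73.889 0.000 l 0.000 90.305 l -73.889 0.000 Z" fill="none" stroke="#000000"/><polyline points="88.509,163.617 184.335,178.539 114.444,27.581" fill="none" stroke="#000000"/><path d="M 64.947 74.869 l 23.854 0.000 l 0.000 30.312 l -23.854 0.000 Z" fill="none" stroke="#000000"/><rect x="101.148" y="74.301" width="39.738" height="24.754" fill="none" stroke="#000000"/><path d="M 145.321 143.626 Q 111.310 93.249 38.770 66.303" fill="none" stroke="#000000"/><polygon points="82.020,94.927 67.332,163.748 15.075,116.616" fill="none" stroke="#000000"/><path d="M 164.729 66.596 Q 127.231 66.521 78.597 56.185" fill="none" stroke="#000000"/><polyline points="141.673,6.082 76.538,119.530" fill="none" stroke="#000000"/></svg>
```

G21
G90
G00 X12.124 Y170.482
M3 S750
G1 X86.013 Y170.482 F1422
G1 X86.013 Y80.177
G1 X12.124 Y80.177
G1 X12.124 Y170.482
M5
G00 X88.509 Y23.934
M3 S750
G1 X184.335 Y9.012 F1422
G1 X114.444 Y159.970
M5
G00 X64.947 Y112.682
M3 S750
G1 X88.801 Y112.682 F1422
G1 X88.801 Y82.370
G1 X64.947 Y82.370
G1 X64.947 Y112.682
M5
G00 X101.148 Y113.250
M3 S750
G1 X140.886 Y113.250 F1422
G1 X140.886 Y88.496
G1 X101.148 Y88.496
G1 X101.148 Y113.250
M5
G00 X145.321 Y43.925
M3 S750
G1 X118.366 Y74.906 F1422
G1 X82.849 Y100.681
G1 X38.770 Y121.248
M5
G00 X82.020 Y92.624
M3 S750
G1 X67.332 Y23.803 F1422
G1 X15.075 Y70.935
G1 X82.020 Y92.624
M5
G00 X164.729 Y120.955
M3 S750
G1 X138.493 Y122.145 F1422
G1 X109.782 Y125.615
G1 X78.597 Y131.366
M5
G00 X141.673 Y181.469
M3 S750
G1 X76.538 Y68.021 F1422
M5

viewBox `0 0 196.295 187.551` with mm width/height → 1 unit = 1 mm. Flip: y_m = 187.551 − y_svg.

**Shape 1** — `<path>` rectangle, stroke `#000000` → cut (S750, F1422). Machine vertices: (12.124,170.482) → (86.013,170.482) → (86.013,80.177) → (12.124,80.177) → (12.124,170.482). Closed: final G1 returns to the first vertex.

**Shape 2** — `<polyline>` open polyline, stroke `#000000` → cut (S750, F1422). Machine vertices: (88.509,23.934) → (184.335,9.012) → (114.444,159.970). Open path.

**Shape 3** — `<path>` rectangle, stroke `#000000` → cut (S750, F1422). Machine vertices: (64.947,112.682) → (88.801,112.682) → (88.801,82.370) → (64.947,82.370) → (64.947,112.682). Closed: final G1 returns to the first vertex.

**Shape 4** — `<rect>` rectangle, stroke `#000000` → cut (S750, F1422). Machine vertices: (101.148,113.250) → (140.886,113.250) → (140.886,88.496) → (101.148,88.496) → (101.148,113.250). Closed: final G1 returns to the first vertex.

**Shape 5** — `<path>` quadratic bezier, stroke `#000000` → cut (S750, F1422). Control points (SVG): P0=(145.321,143.626), P1=(111.310,93.249), P2=(38.770,66.303); sampled at t=k/3. Machine vertices: (145.321,43.925) → (118.366,74.906) → (82.849,100.681) → (38.770,121.248). Open path.

**Shape 6** — `<polygon>` regular polygon, stroke `#000000` → cut (S750, F1422). Machine vertices: (82.020,92.624) → (67.332,23.803) → (15.075,70.935) → (82.020,92.624). Closed: final G1 returns to the first vertex.

**Shape 7** — `<path>` quadratic bezier, stroke `#000000` → cut (S750, F1422). Control points (SVG): P0=(164.729,66.596), P1=(127.231,66.521), P2=(78.597,56.185); sampled at t=k/3. Machine vertices: (164.729,120.955) → (138.493,122.145) → (109.782,125.615) → (78.597,131.366). Open path.

**Shape 8** — `<polyline>` line segment, stroke `#000000` → cut (S750, F1422). Machine vertices: (141.673,181.469) → (76.538,68.021). Open path.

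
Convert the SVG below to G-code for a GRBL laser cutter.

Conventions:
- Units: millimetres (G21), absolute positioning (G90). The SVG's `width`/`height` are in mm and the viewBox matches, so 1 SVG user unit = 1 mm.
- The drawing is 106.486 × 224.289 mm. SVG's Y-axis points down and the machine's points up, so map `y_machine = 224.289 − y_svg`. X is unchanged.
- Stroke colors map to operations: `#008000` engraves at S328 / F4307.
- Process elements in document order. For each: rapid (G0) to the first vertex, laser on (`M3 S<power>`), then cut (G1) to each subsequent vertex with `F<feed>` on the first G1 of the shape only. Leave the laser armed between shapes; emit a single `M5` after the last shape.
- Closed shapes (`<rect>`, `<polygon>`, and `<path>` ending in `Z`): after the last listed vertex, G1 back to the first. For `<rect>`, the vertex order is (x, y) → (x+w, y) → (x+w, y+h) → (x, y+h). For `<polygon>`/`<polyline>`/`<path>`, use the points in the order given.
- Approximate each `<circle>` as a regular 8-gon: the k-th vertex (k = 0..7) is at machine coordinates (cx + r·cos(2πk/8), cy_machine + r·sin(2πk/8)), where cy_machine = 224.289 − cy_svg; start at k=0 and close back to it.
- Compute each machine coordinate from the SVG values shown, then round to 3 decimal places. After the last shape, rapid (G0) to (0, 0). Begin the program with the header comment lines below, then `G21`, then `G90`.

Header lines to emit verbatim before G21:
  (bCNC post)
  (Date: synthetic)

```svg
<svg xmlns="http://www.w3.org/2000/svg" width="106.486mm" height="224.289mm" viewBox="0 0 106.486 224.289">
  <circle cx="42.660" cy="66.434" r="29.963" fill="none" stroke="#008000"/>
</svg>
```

1 u = 1 mm; y_m = 224.289 − y.

[1] `<circle>` circle, #008000→engrave S328 F4307: (72.623,157.855) → (63.847,179.042) → (42.660,187.818) → (21.473,179.042) → (12.697,157.855) → (21.473,136.668) → (42.660,127.892) → (63.847,136.668) → (72.623,157.855) (closed)

(bCNC post)
(Date: synthetic)
G21
G90
G0 X72.623 Y157.855
M3 S328
G1 X63.847 Y179.042 F4307
G1 X42.660 Y187.818
G1 X21.473 Y179.042
G1 X12.697 Y157.855
G1 X21.473 Y136.668
G1 X42.660 Y127.892
G1 X63.847 Y136.668
G1 X72.623 Y157.855
M5
G0 X0.000 Y0.000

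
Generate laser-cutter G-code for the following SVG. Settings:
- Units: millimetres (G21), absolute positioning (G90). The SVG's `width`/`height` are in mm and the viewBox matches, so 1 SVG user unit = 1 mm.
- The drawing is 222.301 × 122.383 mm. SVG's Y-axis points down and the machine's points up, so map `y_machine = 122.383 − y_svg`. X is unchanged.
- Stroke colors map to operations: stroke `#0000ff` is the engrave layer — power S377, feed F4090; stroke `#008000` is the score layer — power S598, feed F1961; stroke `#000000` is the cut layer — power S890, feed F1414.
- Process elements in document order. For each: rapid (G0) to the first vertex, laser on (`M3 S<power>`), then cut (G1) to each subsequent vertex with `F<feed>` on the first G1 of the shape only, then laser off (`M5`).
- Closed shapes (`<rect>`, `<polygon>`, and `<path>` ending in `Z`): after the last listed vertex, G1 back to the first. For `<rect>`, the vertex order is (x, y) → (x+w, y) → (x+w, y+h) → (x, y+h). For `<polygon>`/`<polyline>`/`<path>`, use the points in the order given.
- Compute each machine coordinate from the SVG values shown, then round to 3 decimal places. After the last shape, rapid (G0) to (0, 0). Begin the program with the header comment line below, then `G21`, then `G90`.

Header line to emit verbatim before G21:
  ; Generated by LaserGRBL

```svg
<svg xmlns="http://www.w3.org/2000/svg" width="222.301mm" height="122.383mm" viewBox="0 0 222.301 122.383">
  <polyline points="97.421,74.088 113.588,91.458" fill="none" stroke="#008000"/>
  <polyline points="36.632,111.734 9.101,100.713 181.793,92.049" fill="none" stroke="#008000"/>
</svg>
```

; Generated by LaserGRBL
G21
G90
G0 X97.421 Y48.295
M3 S598
G1 X113.588 Y30.925 F1961
M5
G0 X36.632 Y10.649
M3 S598
G1 X9.101 Y21.670 F1961
G1 X181.793 Y30.334
M5
G0 X0.000 Y0.000

1 u = 1 mm; y_m = 122.383 − y.

[1] `<polyline>` line segment, #008000→score S598 F1961: (97.421,48.295) → (113.588,30.925)

[2] `<polyline>` open polyline, #008000→score S598 F1961: (36.632,10.649) → (9.101,21.670) → (181.793,30.334)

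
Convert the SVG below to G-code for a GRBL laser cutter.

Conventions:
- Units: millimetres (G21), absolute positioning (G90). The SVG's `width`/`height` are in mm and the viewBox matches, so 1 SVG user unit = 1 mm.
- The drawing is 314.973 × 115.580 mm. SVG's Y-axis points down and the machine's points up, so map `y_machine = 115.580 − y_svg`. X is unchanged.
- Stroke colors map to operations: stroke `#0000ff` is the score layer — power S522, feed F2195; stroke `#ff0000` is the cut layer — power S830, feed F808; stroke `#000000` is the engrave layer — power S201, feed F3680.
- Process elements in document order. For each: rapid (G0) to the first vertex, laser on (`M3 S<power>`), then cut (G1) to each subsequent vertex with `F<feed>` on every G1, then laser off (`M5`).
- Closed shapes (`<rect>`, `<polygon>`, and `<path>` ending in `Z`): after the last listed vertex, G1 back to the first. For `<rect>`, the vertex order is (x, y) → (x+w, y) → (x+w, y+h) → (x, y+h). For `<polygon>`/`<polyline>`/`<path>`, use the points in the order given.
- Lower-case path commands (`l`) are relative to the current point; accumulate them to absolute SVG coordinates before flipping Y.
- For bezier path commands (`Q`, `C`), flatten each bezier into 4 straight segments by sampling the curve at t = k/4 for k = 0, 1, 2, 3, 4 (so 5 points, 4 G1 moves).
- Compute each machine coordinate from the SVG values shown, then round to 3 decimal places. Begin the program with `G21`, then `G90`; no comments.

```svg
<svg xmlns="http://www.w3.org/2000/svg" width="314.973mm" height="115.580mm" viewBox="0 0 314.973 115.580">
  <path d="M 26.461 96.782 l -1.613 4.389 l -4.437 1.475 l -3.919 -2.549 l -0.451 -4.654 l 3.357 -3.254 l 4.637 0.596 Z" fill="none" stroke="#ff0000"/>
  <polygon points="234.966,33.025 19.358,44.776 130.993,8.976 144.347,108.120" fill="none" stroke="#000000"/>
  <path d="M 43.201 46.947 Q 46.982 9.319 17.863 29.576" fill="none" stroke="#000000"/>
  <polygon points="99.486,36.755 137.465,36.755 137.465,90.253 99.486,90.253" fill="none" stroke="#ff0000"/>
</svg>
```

viewBox `0 0 314.973 115.580` with mm width/height → 1 unit = 1 mm. Flip: y_m = 115.580 − y_svg.

**Shape 1** — `<path>` regular polygon, stroke `#ff0000` → cut (S830, F808). Machine vertices: (26.461,18.798) → (24.848,14.409) → (20.411,12.934) → (16.492,15.483) → (16.041,20.137) → (19.398,23.391) → (24.035,22.795) → (26.461,18.798). Closed: final G1 returns to the first vertex.

**Shape 2** — `<polygon>` closed polygon, stroke `#000000` → engrave (S201, F3680). Machine vertices: (234.966,82.555) → (19.358,70.804) → (130.993,106.604) → (144.347,7.460) → (234.966,82.555). Closed: final G1 returns to the first vertex.

**Shape 3** — `<path>` quadratic bezier, stroke `#000000` → engrave (S201, F3680). Control points (SVG): P0=(43.201,46.947), P1=(46.982,9.319), P2=(17.863,29.576); sampled at t=k/4. Machine vertices: (43.201,68.633) → (43.035,83.829) → (38.757,91.790) → (30.366,92.515) → (17.863,86.004). Open path.

**Shape 4** — `<polygon>` rectangle, stroke `#ff0000` → cut (S830, F808). Machine vertices: (99.486,78.825) → (137.465,78.825) → (137.465,25.327) → (99.486,25.327) → (99.486,78.825). Closed: final G1 returns to the first vertex.

G21
G90
G0 X26.461 Y18.798
M3 S830
G1 X24.848 Y14.409 F808
G1 X20.411 Y12.934 F808
G1 X16.492 Y15.483 F808
G1 X16.041 Y20.137 F808
G1 X19.398 Y23.391 F808
G1 X24.035 Y22.795 F808
G1 X26.461 Y18.798 F808
M5
G0 X234.966 Y82.555
M3 S201
G1 X19.358 Y70.804 F3680
G1 X130.993 Y106.604 F3680
G1 X144.347 Y7.460 F3680
G1 X234.966 Y82.555 F3680
M5
G0 X43.201 Y68.633
M3 S201
G1 X43.035 Y83.829 F3680
G1 X38.757 Y91.790 F3680
G1 X30.366 Y92.515 F3680
G1 X17.863 Y86.004 F3680
M5
G0 X99.486 Y78.825
M3 S830
G1 X137.465 Y78.825 F808
G1 X137.465 Y25.327 F808
G1 X99.486 Y25.327 F808
G1 X99.486 Y78.825 F808
M5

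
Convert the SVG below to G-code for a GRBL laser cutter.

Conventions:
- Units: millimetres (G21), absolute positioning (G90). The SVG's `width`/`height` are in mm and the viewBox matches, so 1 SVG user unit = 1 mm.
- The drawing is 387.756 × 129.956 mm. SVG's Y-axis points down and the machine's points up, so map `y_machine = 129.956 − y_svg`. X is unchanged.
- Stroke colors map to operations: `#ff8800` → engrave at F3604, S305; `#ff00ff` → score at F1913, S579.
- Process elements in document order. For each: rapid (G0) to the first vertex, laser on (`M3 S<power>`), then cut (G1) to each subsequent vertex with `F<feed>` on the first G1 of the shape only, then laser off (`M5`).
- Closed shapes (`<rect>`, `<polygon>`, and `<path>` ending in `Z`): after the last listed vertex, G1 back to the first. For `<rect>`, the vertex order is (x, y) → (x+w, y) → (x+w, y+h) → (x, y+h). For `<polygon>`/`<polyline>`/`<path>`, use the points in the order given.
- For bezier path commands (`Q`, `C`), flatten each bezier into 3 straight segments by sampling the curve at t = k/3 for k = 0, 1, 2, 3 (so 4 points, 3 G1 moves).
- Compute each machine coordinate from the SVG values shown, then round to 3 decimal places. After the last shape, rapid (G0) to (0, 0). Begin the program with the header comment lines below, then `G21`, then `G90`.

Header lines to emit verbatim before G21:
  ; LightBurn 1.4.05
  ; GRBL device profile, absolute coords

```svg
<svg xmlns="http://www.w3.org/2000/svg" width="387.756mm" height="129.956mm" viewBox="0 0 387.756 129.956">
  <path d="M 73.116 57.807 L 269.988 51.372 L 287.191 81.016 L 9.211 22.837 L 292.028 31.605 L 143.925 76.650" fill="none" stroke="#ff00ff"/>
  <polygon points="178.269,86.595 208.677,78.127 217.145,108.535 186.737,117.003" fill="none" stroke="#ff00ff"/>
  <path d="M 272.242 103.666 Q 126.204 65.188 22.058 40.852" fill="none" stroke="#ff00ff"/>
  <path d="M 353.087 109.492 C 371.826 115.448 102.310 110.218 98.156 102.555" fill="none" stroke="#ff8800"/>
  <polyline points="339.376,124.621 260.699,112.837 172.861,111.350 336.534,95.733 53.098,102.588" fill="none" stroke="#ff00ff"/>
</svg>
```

; LightBurn 1.4.05
; GRBL device profile, absolute coords
G21
G90
G0 X73.116 Y72.149
M3 S579
G1 X269.988 Y78.584 F1913
G1 X287.191 Y48.940
G1 X9.211 Y107.119
G1 X292.028 Y98.351
G1 X143.925 Y53.306
M5
G0 X178.269 Y43.361
M3 S579
G1 X208.677 Y51.829 F1913
G1 X217.145 Y21.421
G1 X186.737 Y12.953
G1 X178.269 Y43.361
M5
G0 X272.242 Y26.290
M3 S579
G1 X179.538 Y50.371 F1913
G1 X96.143 Y71.309
G1 X22.058 Y89.104
M5
G0 X353.087 Y20.464
M3 S305
G1 X296.245 Y17.912 F3604
G1 X170.260 Y20.873
G1 X98.156 Y27.401
M5
G0 X339.376 Y5.335
M3 S579
G1 X260.699 Y17.119 F1913
G1 X172.861 Y18.606
G1 X336.534 Y34.223
G1 X53.098 Y27.368
M5
G0 X0.000 Y0.000

Since the viewBox matches the mm dimensions, user units are millimetres directly. The only transform is the Y-flip y_m = 129.956 − y_svg.

Shape 1 is a open polyline drawn with `<path>`. Its stroke #ff00ff means score at S579, F1913. After flipping Y the toolpath is (73.116,72.149) → (269.988,78.584) → (287.191,48.940) → (9.211,107.119) → (292.028,98.351) → (143.925,53.306).

Shape 2 is a regular polygon drawn with `<polygon>`. Its stroke #ff00ff means score at S579, F1913. After flipping Y the toolpath is (178.269,43.361) → (208.677,51.829) → (217.145,21.421) → (186.737,12.953) → (178.269,43.361), returning to the start.

Shape 3 is a quadratic bezier drawn with `<path>`. Its stroke #ff00ff means score at S579, F1913. After flipping Y the toolpath is (272.242,26.290) → (179.538,50.371) → (96.143,71.309) → (22.058,89.104).

Shape 4 is a cubic bezier drawn with `<path>`. Its stroke #ff8800 means engrave at S305, F3604. After flipping Y the toolpath is (353.087,20.464) → (296.245,17.912) → (170.260,20.873) → (98.156,27.401).

Shape 5 is a open polyline drawn with `<polyline>`. Its stroke #ff00ff means score at S579, F1913. After flipping Y the toolpath is (339.376,5.335) → (260.699,17.119) → (172.861,18.606) → (336.534,34.223) → (53.098,27.368).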